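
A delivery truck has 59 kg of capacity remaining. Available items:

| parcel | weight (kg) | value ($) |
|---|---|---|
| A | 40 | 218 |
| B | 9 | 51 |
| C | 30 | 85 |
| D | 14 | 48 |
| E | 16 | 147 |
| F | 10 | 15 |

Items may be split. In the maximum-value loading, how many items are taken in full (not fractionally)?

Greedy by value/weight ratio, highest first.
Ratios (sorted): E 9.19, B 5.67, A 5.45, D 3.43, C 2.83, F 1.50
take E (16 @ 147); take B (9 @ 51); take 34/40 of A → 185.30. Capacity used 59/59.
2 item(s) taken whole; one partial (take 34/40 of A).

2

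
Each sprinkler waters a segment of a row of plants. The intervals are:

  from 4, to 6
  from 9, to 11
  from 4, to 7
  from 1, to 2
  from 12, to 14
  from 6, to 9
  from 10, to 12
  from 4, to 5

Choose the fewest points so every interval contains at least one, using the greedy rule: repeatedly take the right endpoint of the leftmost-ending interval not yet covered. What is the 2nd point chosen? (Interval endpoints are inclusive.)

5

Process intervals by earliest right end; each time one isn't hit yet, stab at its right endpoint.
Sorted: [1,2] [4,5] [4,6] [4,7] [6,9] [9,11] [10,12] [12,14]
{[1,2]} hit by 2; {[4,5],[4,6],[4,7]} hit by 5; {[6,9],[9,11]} hit by 9; {[10,12],[12,14]} hit by 12.
Points: 2, 5, 9, 12 (4 total).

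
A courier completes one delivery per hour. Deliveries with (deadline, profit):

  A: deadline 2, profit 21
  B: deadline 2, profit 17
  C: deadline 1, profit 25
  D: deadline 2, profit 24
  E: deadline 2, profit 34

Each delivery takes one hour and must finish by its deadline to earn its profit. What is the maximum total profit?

59

Sort by profit descending; place each in the latest free slot ≤ its deadline.
Profit order: E=34 C=25 D=24 A=21 B=17
Assign: E→slot 2, C→slot 1, D skipped, A skipped, B skipped.
Slots: [1:C] [2:E]
Profit = 25 + 34 = 59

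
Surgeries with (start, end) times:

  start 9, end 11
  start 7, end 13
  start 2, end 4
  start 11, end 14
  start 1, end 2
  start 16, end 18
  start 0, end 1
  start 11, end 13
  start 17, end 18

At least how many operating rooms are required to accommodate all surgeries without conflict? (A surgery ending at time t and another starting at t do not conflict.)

3

Count concurrent intervals with a sweep; the peak is the room count.
starts: [0, 1, 2, 7, 9, 11, 11, 16, 17]
ends:   [1, 2, 4, 11, 13, 13, 14, 18, 18]
s0→1 e1→0 s1→1 e2→0 s2→1 e4→0 s7→1 s9→2 e11→1 s11→2 s11→3  — peak 3.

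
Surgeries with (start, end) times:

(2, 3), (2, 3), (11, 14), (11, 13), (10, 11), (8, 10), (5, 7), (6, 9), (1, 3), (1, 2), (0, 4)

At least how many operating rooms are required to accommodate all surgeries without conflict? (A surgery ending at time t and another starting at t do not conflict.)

4

Count concurrent intervals with a sweep; the peak is the room count.
Events (time:±→running): 0:+→1 1:+→2 1:+→3 2:-→2 2:+→3 2:+→4 … peak 4.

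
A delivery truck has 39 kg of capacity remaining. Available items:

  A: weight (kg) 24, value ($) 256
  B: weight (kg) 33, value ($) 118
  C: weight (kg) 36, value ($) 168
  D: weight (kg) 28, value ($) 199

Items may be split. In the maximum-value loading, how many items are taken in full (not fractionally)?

Greedy by value/weight ratio, highest first.
Order: A (256/24=10.67) > D (199/28=7.11) > C (168/36=4.67) > B (118/33=3.58)
Fill: take A (24 @ 256) → take 15/28 of D → 106.61; 39/39 used.
1 item(s) taken whole; one partial (take 15/28 of D).

1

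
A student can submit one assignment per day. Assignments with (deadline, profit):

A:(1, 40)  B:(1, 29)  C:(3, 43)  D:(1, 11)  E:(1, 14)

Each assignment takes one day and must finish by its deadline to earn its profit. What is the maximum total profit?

Profit order: C=43 A=40 B=29 E=14 D=11
Assign: C→slot 3, A→slot 1, B skipped, E skipped, D skipped.
Slots: [1:A] [3:C]
Profit = 40 + 43 = 83

83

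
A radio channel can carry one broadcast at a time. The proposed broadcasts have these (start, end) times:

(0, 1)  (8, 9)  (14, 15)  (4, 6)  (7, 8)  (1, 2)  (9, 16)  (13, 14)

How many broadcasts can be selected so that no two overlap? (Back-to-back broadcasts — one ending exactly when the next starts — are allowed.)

By end time: (0,1), (1,2), (4,6), (7,8), (8,9), (13,14), (14,15), (9,16).
Pick (0,1); next start ≥ 1 → (1,2); next start ≥ 2 → (4,6); next start ≥ 6 → (7,8); next start ≥ 8 → (8,9); next start ≥ 9 → (13,14); next start ≥ 14 → (14,15).
Selected 7 broadcasts.

7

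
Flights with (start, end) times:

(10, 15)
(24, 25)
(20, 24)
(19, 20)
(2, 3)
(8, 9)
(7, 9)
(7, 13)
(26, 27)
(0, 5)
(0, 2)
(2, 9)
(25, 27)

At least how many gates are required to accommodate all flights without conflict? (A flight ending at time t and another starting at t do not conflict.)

4

starts: [0, 0, 2, 2, 7, 7, 8, 10, 19, 20, 24, 25, 26]
ends:   [2, 3, 5, 9, 9, 9, 13, 15, 20, 24, 25, 27, 27]
s0→1 s0→2 e2→1 s2→2 s2→3 e3→2 e5→1 s7→2 s7→3 s8→4  — peak 4.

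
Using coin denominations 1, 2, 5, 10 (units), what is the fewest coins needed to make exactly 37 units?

37 = 3×10 + 1×5 + 1×2
Total coins = 3 + 1 + 1 = 5

5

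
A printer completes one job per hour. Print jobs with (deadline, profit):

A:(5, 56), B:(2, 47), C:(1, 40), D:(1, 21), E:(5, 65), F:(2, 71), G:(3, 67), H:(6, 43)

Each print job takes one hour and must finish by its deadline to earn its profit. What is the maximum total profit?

349

Sort by profit descending; place each in the latest free slot ≤ its deadline.
By profit: F(d2,71), G(d3,67), E(d5,65), A(d5,56), B(d2,47), H(d6,43), C(d1,40), D(d1,21)
F→slot 2; G→slot 3; E→slot 5; A→slot 4; B→slot 1; H→slot 6; C skipped; D skipped.
Profit = 47 + 71 + 67 + 56 + 65 + 43 = 349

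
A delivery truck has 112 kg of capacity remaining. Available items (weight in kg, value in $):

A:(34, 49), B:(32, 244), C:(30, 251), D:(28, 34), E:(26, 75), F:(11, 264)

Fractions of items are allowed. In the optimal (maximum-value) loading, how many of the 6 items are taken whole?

4

Ratios (sorted): F 24.00, C 8.37, B 7.62, E 2.88, A 1.44, D 1.21
take F (11 @ 264); take C (30 @ 251); take B (32 @ 244); take E (26 @ 75); take 13/34 of A → 18.74. Capacity used 112/112.
4 item(s) taken whole; one partial (take 13/34 of A).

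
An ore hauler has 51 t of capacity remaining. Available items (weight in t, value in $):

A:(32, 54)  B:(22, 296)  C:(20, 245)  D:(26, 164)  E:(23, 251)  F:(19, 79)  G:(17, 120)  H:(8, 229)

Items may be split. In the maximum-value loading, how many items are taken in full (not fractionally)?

3

Ratios (sorted): H 28.62, B 13.45, C 12.25, E 10.91, G 7.06, D 6.31, F 4.16, A 1.69
take H (8 @ 229); take B (22 @ 296); take C (20 @ 245); take 1/23 of E → 10.91. Capacity used 51/51.
3 item(s) taken whole; one partial (take 1/23 of E).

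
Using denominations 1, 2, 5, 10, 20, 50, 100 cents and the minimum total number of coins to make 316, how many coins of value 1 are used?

1

Use the largest denomination that fits, subtract, and repeat.
316 − 3×100→16 − 1×10→6 − 1×5→1 − 1×1→0
Count of 1: 1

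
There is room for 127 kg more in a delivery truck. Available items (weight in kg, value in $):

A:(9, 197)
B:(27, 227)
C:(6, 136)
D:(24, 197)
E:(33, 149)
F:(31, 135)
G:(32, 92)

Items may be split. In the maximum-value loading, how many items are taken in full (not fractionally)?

5

Greedy by value/weight ratio, highest first.
Order: C (136/6=22.67) > A (197/9=21.89) > B (227/27=8.41) > D (197/24=8.21) > E (149/33=4.52) > F (135/31=4.35) > G (92/32=2.88)
Fill: take C (6 @ 136) → take A (9 @ 197) → take B (27 @ 227) → take D (24 @ 197) → take E (33 @ 149) → take 28/31 of F → 121.94; 127/127 used.
5 item(s) taken whole; one partial (take 28/31 of F).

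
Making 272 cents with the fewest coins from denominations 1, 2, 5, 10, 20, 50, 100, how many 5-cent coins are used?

0

Greedy: take as many of the largest coin as possible, then repeat with the remainder.
272 − 2×100→72 − 1×50→22 − 1×20→2 − 1×2→0
Count of 5: 0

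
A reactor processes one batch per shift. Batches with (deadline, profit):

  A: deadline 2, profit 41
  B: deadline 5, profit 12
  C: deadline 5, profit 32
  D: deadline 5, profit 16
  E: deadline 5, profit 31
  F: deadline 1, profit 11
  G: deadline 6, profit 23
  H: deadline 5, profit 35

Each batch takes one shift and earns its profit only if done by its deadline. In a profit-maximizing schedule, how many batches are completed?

6

Sort by profit descending; place each in the latest free slot ≤ its deadline.
Profit order: A=41 H=35 C=32 E=31 G=23 D=16 B=12 F=11
Assign: A→slot 2, H→slot 5, C→slot 4, E→slot 3, G→slot 6, D→slot 1, B skipped, F skipped.
Slots: [1:D] [2:A] [3:E] [4:C] [5:H] [6:G]
6 of 8 scheduled.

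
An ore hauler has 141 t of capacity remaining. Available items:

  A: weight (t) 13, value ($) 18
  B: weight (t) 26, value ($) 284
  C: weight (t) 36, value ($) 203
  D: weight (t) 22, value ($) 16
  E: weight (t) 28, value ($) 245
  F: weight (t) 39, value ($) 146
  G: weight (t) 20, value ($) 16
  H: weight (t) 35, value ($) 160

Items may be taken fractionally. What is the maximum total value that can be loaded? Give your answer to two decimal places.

Greedy by value/weight ratio, highest first.
Ratios (sorted): B 10.92, E 8.75, C 5.64, H 4.57, F 3.74, A 1.38, G 0.80, D 0.73
take B (26 @ 284); take E (28 @ 245); take C (36 @ 203); take H (35 @ 160); take 16/39 of F → 59.90. Capacity used 141/141.
Total value = 951.90

951.90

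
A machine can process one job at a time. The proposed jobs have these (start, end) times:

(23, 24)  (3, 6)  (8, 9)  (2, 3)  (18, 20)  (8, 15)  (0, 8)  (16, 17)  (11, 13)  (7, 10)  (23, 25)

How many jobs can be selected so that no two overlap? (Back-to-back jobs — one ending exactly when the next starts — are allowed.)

Sorted by end: (2,3)  (3,6)  (0,8)  (8,9)  (7,10)  (11,13)  (8,15)  (16,17)  (18,20)  (23,24)  (23,25)
take (2,3); take (3,6); take (8,9); take (11,13); take (16,17); take (18,20); take (23,24).
Selected 7 jobs.

7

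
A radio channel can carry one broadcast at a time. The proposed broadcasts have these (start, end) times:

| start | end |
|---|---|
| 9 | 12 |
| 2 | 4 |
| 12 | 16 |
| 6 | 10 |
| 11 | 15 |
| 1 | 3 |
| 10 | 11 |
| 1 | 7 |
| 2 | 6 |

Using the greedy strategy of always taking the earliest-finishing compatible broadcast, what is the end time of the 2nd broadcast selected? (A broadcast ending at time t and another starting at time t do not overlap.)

10

Order by finish time; keep every interval that doesn't clash with the previous kept one.
By end time: (1,3), (2,4), (2,6), (1,7), (6,10), (10,11), (9,12), (11,15), (12,16).
Pick (1,3); next start ≥ 3 → (6,10); next start ≥ 10 → (10,11); next start ≥ 11 → (11,15).
Selected: (1,3) (6,10) (10,11) (11,15)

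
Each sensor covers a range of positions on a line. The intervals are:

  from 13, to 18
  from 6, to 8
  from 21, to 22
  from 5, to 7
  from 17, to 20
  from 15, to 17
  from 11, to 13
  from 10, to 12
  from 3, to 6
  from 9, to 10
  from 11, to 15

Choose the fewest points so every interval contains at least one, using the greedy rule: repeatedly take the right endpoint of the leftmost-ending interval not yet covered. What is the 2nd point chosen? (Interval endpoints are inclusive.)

10

Sort by right endpoint; whenever an interval is uncovered, place a point at its right end.
By right end: [3,6]  [5,7]  [6,8]  [9,10]  [10,12]  [11,13]  [11,15]  [15,17]  [13,18]  [17,20]  [21,22]
[3,6] uncovered → point at 6; [9,10] uncovered → point at 10; [11,13] uncovered → point at 13; [15,17] uncovered → point at 17; [21,22] uncovered → point at 22.
Points: 6, 10, 13, 17, 22 (5 total).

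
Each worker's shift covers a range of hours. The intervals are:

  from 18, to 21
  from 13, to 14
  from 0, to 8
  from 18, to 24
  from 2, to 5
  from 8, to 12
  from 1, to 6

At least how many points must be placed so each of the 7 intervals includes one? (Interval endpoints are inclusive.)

4

By right end: [2,5]  [1,6]  [0,8]  [8,12]  [13,14]  [18,21]  [18,24]
[2,5] uncovered → point at 5; [8,12] uncovered → point at 12; [13,14] uncovered → point at 14; [18,21] uncovered → point at 21.
Points: 5, 12, 14, 21 (4 total).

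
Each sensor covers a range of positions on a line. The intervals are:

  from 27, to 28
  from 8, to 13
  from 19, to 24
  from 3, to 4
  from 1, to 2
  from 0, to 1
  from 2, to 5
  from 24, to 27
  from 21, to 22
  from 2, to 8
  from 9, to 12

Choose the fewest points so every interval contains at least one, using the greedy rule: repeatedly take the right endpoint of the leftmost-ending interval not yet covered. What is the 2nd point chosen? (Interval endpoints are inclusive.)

Sorted: [0,1] [1,2] [3,4] [2,5] [2,8] [9,12] [8,13] [21,22] [19,24] [24,27] [27,28]
{[0,1],[1,2]} hit by 1; {[3,4],[2,5],[2,8]} hit by 4; {[9,12],[8,13]} hit by 12; {[21,22],[19,24]} hit by 22; {[24,27],[27,28]} hit by 27.
Points: 1, 4, 12, 22, 27 (5 total).

4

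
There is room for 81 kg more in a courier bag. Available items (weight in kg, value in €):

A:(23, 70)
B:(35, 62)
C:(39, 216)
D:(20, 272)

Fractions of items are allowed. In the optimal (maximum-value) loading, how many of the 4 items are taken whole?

2

Ratios (sorted): D 13.60, C 5.54, A 3.04, B 1.77
take D (20 @ 272); take C (39 @ 216); take 22/23 of A → 66.96. Capacity used 81/81.
2 item(s) taken whole; one partial (take 22/23 of A).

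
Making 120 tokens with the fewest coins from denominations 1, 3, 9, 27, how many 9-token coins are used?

Use the largest denomination that fits, subtract, and repeat.
120 = 4×27 + 1×9 + 1×3
Count of 9: 1

1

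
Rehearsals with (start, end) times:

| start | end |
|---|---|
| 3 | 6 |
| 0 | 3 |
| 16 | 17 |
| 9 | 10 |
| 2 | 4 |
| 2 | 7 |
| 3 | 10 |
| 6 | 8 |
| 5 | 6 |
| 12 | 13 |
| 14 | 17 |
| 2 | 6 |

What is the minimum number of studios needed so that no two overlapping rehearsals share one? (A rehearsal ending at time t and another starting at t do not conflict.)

Count concurrent intervals with a sweep; the peak is the room count.
Events (time:±→running): 0:+→1 2:+→2 2:+→3 2:+→4 3:-→3 3:+→4 3:+→5 … peak 5.

5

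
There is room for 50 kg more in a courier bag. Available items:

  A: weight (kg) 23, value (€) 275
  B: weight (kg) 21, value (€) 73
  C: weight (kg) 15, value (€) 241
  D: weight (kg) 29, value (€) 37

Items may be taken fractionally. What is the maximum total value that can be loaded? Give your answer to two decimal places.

Sort by value per unit weight and fill in that order.
Order: C (241/15=16.07) > A (275/23=11.96) > B (73/21=3.48) > D (37/29=1.28)
Fill: take C (15 @ 241) → take A (23 @ 275) → take 12/21 of B → 41.71; 50/50 used.
Total value = 557.71

557.71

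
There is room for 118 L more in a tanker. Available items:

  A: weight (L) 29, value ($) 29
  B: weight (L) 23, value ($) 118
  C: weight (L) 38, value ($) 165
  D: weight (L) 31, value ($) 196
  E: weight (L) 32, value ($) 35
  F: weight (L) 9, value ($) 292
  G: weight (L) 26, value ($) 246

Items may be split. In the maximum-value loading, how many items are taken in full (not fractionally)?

4

Greedy by value/weight ratio, highest first.
Ratios (sorted): F 32.44, G 9.46, D 6.32, B 5.13, C 4.34, E 1.09, A 1.00
take F (9 @ 292); take G (26 @ 246); take D (31 @ 196); take B (23 @ 118); take 29/38 of C → 125.92. Capacity used 118/118.
4 item(s) taken whole; one partial (take 29/38 of C).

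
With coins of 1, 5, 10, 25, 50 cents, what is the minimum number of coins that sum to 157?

6

157 = 3×50 + 1×5 + 2×1
Total coins = 3 + 1 + 2 = 6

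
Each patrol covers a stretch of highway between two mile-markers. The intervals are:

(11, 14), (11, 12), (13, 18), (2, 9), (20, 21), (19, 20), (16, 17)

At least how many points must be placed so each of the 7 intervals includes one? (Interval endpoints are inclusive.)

4

Process intervals by earliest right end; each time one isn't hit yet, stab at its right endpoint.
By right end: [2,9]  [11,12]  [11,14]  [16,17]  [13,18]  [19,20]  [20,21]
[2,9] uncovered → point at 9; [11,12] uncovered → point at 12; [16,17] uncovered → point at 17; [19,20] uncovered → point at 20.
Points: 9, 12, 17, 20 (4 total).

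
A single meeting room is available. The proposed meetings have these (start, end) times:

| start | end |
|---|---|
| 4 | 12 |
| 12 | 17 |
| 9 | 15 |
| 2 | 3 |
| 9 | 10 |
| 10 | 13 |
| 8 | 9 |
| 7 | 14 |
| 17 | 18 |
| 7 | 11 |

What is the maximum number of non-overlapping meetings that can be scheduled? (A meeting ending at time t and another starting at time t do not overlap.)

By end time: (2,3), (8,9), (9,10), (7,11), (4,12), (10,13), (7,14), (9,15), (12,17), (17,18).
Pick (2,3); next start ≥ 3 → (8,9); next start ≥ 9 → (9,10); next start ≥ 10 → (10,13); next start ≥ 13 → (17,18).
Selected 5 meetings.

5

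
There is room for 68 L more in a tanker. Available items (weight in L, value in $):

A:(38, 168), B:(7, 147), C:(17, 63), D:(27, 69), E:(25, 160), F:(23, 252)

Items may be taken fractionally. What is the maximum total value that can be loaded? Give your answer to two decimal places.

616.47

Sort by value per unit weight and fill in that order.
Ratios (sorted): B 21.00, F 10.96, E 6.40, A 4.42, C 3.71, D 2.56
take B (7 @ 147); take F (23 @ 252); take E (25 @ 160); take 13/38 of A → 57.47. Capacity used 68/68.
Total value = 616.47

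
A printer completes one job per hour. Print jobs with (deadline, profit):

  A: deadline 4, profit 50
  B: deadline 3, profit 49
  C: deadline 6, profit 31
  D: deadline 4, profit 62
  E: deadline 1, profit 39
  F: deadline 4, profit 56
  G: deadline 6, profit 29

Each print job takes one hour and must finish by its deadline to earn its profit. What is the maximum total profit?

277

Profit order: D=62 F=56 A=50 B=49 E=39 C=31 G=29
Assign: D→slot 4, F→slot 3, A→slot 2, B→slot 1, E skipped, C→slot 6, G→slot 5.
Slots: [1:B] [2:A] [3:F] [4:D] [5:G] [6:C]
Profit = 49 + 50 + 56 + 62 + 29 + 31 = 277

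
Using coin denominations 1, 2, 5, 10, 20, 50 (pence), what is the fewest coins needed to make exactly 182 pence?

182 = 3×50 + 1×20 + 1×10 + 1×2
Total coins = 3 + 1 + 1 + 1 = 6

6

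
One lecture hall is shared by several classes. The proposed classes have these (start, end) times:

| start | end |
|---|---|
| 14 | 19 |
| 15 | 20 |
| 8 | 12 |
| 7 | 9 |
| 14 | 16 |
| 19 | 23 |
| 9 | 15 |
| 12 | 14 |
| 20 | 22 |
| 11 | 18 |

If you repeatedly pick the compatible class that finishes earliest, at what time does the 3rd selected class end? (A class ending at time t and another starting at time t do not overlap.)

16

Sorted by end: (7,9)  (8,12)  (12,14)  (9,15)  (14,16)  (11,18)  (14,19)  (15,20)  (20,22)  (19,23)
take (7,9); take (12,14); take (14,16); skip (11,18); take (20,22); skip (19,23).
Selected: (7,9) (12,14) (14,16) (20,22)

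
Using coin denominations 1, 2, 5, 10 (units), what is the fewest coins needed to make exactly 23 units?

4

23 − 2×10→3 − 1×2→1 − 1×1→0
Total coins = 2 + 1 + 1 = 4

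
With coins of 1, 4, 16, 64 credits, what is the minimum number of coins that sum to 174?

Use the largest denomination that fits, subtract, and repeat.
174 − 2×64→46 − 2×16→14 − 3×4→2 − 2×1→0
Total coins = 2 + 2 + 3 + 2 = 9

9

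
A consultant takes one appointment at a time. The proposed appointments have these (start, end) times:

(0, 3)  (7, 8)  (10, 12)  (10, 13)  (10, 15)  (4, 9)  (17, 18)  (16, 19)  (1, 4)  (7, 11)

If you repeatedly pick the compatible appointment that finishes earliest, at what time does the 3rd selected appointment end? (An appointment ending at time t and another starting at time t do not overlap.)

12

Order by finish time; keep every interval that doesn't clash with the previous kept one.
Sorted by end: (0,3)  (1,4)  (7,8)  (4,9)  (7,11)  (10,12)  (10,13)  (10,15)  (17,18)  (16,19)
take (0,3); take (7,8); take (10,12); skip (10,15); take (17,18).
Selected: (0,3) (7,8) (10,12) (17,18)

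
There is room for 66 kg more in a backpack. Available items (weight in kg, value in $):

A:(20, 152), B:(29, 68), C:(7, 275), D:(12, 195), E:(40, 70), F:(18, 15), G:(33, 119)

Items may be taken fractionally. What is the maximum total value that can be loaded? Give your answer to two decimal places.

719.36

Order: C (275/7=39.29) > D (195/12=16.25) > A (152/20=7.60) > G (119/33=3.61) > B (68/29=2.34) > E (70/40=1.75) > F (15/18=0.83)
Fill: take C (7 @ 275) → take D (12 @ 195) → take A (20 @ 152) → take 27/33 of G → 97.36; 66/66 used.
Total value = 719.36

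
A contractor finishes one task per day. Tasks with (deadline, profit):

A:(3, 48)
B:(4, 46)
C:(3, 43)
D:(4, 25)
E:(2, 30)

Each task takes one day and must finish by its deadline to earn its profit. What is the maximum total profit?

By profit: A(d3,48), B(d4,46), C(d3,43), E(d2,30), D(d4,25)
A→slot 3; B→slot 4; C→slot 2; E→slot 1; D skipped.
Profit = 30 + 43 + 48 + 46 = 167

167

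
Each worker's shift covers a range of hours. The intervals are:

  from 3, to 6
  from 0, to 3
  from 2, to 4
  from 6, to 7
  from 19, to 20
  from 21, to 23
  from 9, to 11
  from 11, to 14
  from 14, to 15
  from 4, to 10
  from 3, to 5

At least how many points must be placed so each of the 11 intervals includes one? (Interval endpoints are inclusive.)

6

Process intervals by earliest right end; each time one isn't hit yet, stab at its right endpoint.
By right end: [0,3]  [2,4]  [3,5]  [3,6]  [6,7]  [4,10]  [9,11]  [11,14]  [14,15]  [19,20]  [21,23]
[0,3] uncovered → point at 3; [6,7] uncovered → point at 7; [9,11] uncovered → point at 11; [14,15] uncovered → point at 15; [19,20] uncovered → point at 20; [21,23] uncovered → point at 23.
Points: 3, 7, 11, 15, 20, 23 (6 total).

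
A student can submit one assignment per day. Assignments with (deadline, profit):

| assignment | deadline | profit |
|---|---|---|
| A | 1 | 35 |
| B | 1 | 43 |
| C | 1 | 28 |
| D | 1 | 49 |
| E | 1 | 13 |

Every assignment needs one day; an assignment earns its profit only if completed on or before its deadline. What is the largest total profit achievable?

49

Sort by profit descending; place each in the latest free slot ≤ its deadline.
Profit order: D=49 B=43 A=35 C=28 E=13
Assign: D→slot 1, B skipped, A skipped, C skipped, E skipped.
Slots: [1:D]
Profit = 49 = 49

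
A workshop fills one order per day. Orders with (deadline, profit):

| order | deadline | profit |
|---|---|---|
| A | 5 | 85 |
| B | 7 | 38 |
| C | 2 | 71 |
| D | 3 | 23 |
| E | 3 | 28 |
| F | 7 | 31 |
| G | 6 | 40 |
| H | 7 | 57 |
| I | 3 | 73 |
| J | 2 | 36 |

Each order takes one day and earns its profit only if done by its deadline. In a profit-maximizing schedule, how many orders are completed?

Take jobs in profit order; each goes to the latest open slot no later than its deadline.
By profit: A(d5,85), I(d3,73), C(d2,71), H(d7,57), G(d6,40), B(d7,38), J(d2,36), F(d7,31), E(d3,28), D(d3,23)
A→slot 5; I→slot 3; C→slot 2; H→slot 7; G→slot 6; B→slot 4; J→slot 1; F skipped; E skipped; D skipped.
7 of 10 scheduled.

7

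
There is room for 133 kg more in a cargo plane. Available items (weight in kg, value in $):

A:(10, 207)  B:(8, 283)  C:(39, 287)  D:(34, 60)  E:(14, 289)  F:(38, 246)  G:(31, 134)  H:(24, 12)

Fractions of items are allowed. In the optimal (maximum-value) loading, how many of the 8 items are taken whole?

Greedy by value/weight ratio, highest first.
Ratios (sorted): B 35.38, A 20.70, E 20.64, C 7.36, F 6.47, G 4.32, D 1.76, H 0.50
take B (8 @ 283); take A (10 @ 207); take E (14 @ 289); take C (39 @ 287); take F (38 @ 246); take 24/31 of G → 103.74. Capacity used 133/133.
5 item(s) taken whole; one partial (take 24/31 of G).

5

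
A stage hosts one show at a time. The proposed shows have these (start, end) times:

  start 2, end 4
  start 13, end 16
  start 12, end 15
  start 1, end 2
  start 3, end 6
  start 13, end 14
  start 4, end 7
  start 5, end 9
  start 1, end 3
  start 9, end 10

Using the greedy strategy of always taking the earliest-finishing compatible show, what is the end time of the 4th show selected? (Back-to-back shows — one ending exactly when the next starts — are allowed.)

Sorted by end: (1,2)  (1,3)  (2,4)  (3,6)  (4,7)  (5,9)  (9,10)  (13,14)  (12,15)  (13,16)
take (1,2); take (2,4); skip (3,6); take (4,7); take (9,10); take (13,14).
Selected: (1,2) (2,4) (4,7) (9,10) (13,14)

10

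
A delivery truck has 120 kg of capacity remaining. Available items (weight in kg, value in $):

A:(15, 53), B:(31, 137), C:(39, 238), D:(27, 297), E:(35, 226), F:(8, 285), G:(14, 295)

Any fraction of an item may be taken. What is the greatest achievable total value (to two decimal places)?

Order: F (285/8=35.62) > G (295/14=21.07) > D (297/27=11.00) > E (226/35=6.46) > C (238/39=6.10) > B (137/31=4.42) > A (53/15=3.53)
Fill: take F (8 @ 285) → take G (14 @ 295) → take D (27 @ 297) → take E (35 @ 226) → take 36/39 of C → 219.69; 120/120 used.
Total value = 1322.69

1322.69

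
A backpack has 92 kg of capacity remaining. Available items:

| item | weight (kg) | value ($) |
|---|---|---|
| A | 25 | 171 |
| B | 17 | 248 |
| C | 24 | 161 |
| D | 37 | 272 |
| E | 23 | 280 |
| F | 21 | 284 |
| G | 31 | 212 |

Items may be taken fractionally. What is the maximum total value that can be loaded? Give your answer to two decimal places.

Ratios (sorted): B 14.59, F 13.52, E 12.17, D 7.35, A 6.84, G 6.84, C 6.71
take B (17 @ 248); take F (21 @ 284); take E (23 @ 280); take 31/37 of D → 227.89. Capacity used 92/92.
Total value = 1039.89

1039.89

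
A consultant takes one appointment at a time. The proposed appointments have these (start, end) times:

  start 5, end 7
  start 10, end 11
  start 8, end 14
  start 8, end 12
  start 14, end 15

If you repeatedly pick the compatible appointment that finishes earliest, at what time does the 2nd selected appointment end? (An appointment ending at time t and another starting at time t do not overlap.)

11

Sorted by end: (5,7)  (10,11)  (8,12)  (8,14)  (14,15)
take (5,7); take (10,11); skip (8,14); take (14,15).
Selected: (5,7) (10,11) (14,15)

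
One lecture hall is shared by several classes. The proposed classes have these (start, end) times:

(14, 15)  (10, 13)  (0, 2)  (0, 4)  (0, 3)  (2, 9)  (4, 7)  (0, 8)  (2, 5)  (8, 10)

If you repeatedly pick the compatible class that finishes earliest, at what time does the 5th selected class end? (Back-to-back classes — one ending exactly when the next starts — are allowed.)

Sorted by end: (0,2)  (0,3)  (0,4)  (2,5)  (4,7)  (0,8)  (2,9)  (8,10)  (10,13)  (14,15)
take (0,2); take (2,5); take (8,10); take (10,13); take (14,15).
Selected: (0,2) (2,5) (8,10) (10,13) (14,15)

15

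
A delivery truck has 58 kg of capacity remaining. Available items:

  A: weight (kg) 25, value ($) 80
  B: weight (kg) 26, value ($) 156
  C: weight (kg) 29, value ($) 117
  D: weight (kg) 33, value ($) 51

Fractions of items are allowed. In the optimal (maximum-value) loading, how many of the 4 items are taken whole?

Greedy by value/weight ratio, highest first.
Order: B (156/26=6.00) > C (117/29=4.03) > A (80/25=3.20) > D (51/33=1.55)
Fill: take B (26 @ 156) → take C (29 @ 117) → take 3/25 of A → 9.60; 58/58 used.
2 item(s) taken whole; one partial (take 3/25 of A).

2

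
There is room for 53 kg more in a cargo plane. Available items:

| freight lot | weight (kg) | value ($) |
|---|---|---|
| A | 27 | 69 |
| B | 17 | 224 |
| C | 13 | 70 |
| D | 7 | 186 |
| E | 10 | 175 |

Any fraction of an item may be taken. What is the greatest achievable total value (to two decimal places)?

670.33

Ratios (sorted): D 26.57, E 17.50, B 13.18, C 5.38, A 2.56
take D (7 @ 186); take E (10 @ 175); take B (17 @ 224); take C (13 @ 70); take 6/27 of A → 15.33. Capacity used 53/53.
Total value = 670.33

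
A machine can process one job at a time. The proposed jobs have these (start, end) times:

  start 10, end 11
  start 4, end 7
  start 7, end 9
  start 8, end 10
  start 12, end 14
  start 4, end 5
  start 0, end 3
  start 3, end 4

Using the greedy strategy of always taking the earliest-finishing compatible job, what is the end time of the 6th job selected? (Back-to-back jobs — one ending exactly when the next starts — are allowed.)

14

Order by finish time; keep every interval that doesn't clash with the previous kept one.
By end time: (0,3), (3,4), (4,5), (4,7), (7,9), (8,10), (10,11), (12,14).
Pick (0,3); next start ≥ 3 → (3,4); next start ≥ 4 → (4,5); next start ≥ 5 → (7,9); next start ≥ 9 → (10,11); next start ≥ 11 → (12,14).
Selected: (0,3) (3,4) (4,5) (7,9) (10,11) (12,14)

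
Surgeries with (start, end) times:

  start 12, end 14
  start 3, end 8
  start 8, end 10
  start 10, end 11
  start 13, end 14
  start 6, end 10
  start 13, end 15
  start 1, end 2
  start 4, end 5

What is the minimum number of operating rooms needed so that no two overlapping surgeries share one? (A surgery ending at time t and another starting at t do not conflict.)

3

Events (time:±→running): 1:+→1 2:-→0 3:+→1 4:+→2 5:-→1 6:+→2 8:-→1 8:+→2 10:-→1 10:-→0 10:+→1 11:-→0 12:+→1 13:+→2 13:+→3 … peak 3.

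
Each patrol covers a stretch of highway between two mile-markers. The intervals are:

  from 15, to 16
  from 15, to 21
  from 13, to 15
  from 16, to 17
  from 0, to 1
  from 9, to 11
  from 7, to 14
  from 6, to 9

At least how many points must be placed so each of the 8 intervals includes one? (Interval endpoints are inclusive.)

4

By right end: [0,1]  [6,9]  [9,11]  [7,14]  [13,15]  [15,16]  [16,17]  [15,21]
[0,1] uncovered → point at 1; [6,9] uncovered → point at 9; [13,15] uncovered → point at 15; [16,17] uncovered → point at 17.
Points: 1, 9, 15, 17 (4 total).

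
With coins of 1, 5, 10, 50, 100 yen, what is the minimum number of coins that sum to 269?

269 = 2×100 + 1×50 + 1×10 + 1×5 + 4×1
Total coins = 2 + 1 + 1 + 1 + 4 = 9

9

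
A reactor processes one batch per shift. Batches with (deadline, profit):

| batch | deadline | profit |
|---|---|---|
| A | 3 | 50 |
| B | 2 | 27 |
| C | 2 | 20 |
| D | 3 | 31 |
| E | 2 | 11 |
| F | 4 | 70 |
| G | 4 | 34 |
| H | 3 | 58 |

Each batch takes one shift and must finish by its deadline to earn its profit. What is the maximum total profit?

Sort by profit descending; place each in the latest free slot ≤ its deadline.
Profit order: F=70 H=58 A=50 G=34 D=31 B=27 C=20 E=11
Assign: F→slot 4, H→slot 3, A→slot 2, G→slot 1, D skipped, B skipped, C skipped, E skipped.
Slots: [1:G] [2:A] [3:H] [4:F]
Profit = 34 + 50 + 58 + 70 = 212

212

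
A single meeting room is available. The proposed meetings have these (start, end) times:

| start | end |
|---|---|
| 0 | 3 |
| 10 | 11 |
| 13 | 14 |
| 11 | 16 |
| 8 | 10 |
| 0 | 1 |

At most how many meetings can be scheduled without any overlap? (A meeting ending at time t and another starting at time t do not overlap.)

By end time: (0,1), (0,3), (8,10), (10,11), (13,14), (11,16).
Pick (0,1); next start ≥ 1 → (8,10); next start ≥ 10 → (10,11); next start ≥ 11 → (13,14).
Selected 4 meetings.

4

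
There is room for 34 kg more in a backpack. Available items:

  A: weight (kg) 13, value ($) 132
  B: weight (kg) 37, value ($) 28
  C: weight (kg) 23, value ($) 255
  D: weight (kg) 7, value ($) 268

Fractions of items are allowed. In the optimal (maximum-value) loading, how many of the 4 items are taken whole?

Ratios (sorted): D 38.29, C 11.09, A 10.15, B 0.76
take D (7 @ 268); take C (23 @ 255); take 4/13 of A → 40.62. Capacity used 34/34.
2 item(s) taken whole; one partial (take 4/13 of A).

2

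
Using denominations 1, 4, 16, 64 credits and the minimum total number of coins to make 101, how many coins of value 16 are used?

2

101 − 1×64→37 − 2×16→5 − 1×4→1 − 1×1→0
Count of 16: 2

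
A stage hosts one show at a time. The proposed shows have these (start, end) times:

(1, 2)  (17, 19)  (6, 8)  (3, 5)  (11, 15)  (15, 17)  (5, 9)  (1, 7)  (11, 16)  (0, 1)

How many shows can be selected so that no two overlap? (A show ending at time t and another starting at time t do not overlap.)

7

By end time: (0,1), (1,2), (3,5), (1,7), (6,8), (5,9), (11,15), (11,16), (15,17), (17,19).
Pick (0,1); next start ≥ 1 → (1,2); next start ≥ 2 → (3,5); next start ≥ 5 → (6,8); next start ≥ 8 → (11,15); next start ≥ 15 → (15,17); next start ≥ 17 → (17,19).
Selected 7 shows.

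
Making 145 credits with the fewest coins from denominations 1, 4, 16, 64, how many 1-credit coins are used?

145 = 2×64 + 1×16 + 1×1
Count of 1: 1

1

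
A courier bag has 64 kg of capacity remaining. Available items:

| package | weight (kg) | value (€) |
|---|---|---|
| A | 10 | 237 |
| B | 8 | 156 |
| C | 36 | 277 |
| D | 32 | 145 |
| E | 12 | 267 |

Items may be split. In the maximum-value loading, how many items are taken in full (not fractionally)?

3

Sort by value per unit weight and fill in that order.
Order: A (237/10=23.70) > E (267/12=22.25) > B (156/8=19.50) > C (277/36=7.69) > D (145/32=4.53)
Fill: take A (10 @ 237) → take E (12 @ 267) → take B (8 @ 156) → take 34/36 of C → 261.61; 64/64 used.
3 item(s) taken whole; one partial (take 34/36 of C).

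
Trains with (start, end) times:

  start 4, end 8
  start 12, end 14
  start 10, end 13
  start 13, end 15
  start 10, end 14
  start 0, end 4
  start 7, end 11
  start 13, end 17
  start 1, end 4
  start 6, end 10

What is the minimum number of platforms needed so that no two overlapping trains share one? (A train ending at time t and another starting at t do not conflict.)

4

The answer is the maximum number of intervals overlapping at any instant.
Events (time:±→running): 0:+→1 1:+→2 4:-→1 4:-→0 4:+→1 6:+→2 7:+→3 8:-→2 10:-→1 10:+→2 10:+→3 11:-→2 12:+→3 13:-→2 13:+→3 13:+→4 … peak 4.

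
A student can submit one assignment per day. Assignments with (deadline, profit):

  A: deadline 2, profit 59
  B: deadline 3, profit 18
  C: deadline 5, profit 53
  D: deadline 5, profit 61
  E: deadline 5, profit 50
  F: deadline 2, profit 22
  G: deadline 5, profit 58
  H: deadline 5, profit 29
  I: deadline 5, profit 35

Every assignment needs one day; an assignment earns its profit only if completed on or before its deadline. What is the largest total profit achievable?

281

Sort by profit descending; place each in the latest free slot ≤ its deadline.
By profit: D(d5,61), A(d2,59), G(d5,58), C(d5,53), E(d5,50), I(d5,35), H(d5,29), F(d2,22), B(d3,18)
D→slot 5; A→slot 2; G→slot 4; C→slot 3; E→slot 1; I skipped; H skipped; F skipped; B skipped.
Profit = 50 + 59 + 53 + 58 + 61 = 281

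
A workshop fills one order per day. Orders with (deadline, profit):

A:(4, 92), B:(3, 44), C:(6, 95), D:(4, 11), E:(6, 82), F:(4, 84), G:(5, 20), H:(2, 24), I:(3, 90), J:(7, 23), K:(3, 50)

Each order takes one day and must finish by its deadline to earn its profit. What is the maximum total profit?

516

Take jobs in profit order; each goes to the latest open slot no later than its deadline.
Profit order: C=95 A=92 I=90 F=84 E=82 K=50 B=44 H=24 J=23 G=20 D=11
Assign: C→slot 6, A→slot 4, I→slot 3, F→slot 2, E→slot 5, K→slot 1, B skipped, H skipped, J→slot 7, G skipped, D skipped.
Slots: [1:K] [2:F] [3:I] [4:A] [5:E] [6:C] [7:J]
Profit = 50 + 84 + 90 + 92 + 82 + 95 + 23 = 516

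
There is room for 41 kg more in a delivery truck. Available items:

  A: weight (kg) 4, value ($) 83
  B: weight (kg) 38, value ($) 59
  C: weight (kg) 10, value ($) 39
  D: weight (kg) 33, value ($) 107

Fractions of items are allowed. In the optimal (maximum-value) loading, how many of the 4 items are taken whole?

2

Order: A (83/4=20.75) > C (39/10=3.90) > D (107/33=3.24) > B (59/38=1.55)
Fill: take A (4 @ 83) → take C (10 @ 39) → take 27/33 of D → 87.55; 41/41 used.
2 item(s) taken whole; one partial (take 27/33 of D).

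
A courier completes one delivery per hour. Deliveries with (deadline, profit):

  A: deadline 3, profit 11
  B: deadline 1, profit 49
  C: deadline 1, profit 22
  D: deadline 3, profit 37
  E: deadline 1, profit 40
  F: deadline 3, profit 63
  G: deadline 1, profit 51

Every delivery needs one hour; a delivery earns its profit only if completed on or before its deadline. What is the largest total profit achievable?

By profit: F(d3,63), G(d1,51), B(d1,49), E(d1,40), D(d3,37), C(d1,22), A(d3,11)
F→slot 3; G→slot 1; B skipped; E skipped; D→slot 2; C skipped; A skipped.
Profit = 51 + 37 + 63 = 151

151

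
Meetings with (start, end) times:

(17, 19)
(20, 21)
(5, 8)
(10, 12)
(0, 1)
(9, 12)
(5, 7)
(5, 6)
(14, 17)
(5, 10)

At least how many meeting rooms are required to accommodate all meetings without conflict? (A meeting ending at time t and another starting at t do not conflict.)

4

Count concurrent intervals with a sweep; the peak is the room count.
starts: [0, 5, 5, 5, 5, 9, 10, 14, 17, 20]
ends:   [1, 6, 7, 8, 10, 12, 12, 17, 19, 21]
s0→1 e1→0 s5→1 s5→2 s5→3 s5→4  — peak 4.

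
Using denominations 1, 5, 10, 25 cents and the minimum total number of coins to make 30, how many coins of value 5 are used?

Greedy: take as many of the largest coin as possible, then repeat with the remainder.
30 = 1×25 + 1×5
Count of 5: 1

1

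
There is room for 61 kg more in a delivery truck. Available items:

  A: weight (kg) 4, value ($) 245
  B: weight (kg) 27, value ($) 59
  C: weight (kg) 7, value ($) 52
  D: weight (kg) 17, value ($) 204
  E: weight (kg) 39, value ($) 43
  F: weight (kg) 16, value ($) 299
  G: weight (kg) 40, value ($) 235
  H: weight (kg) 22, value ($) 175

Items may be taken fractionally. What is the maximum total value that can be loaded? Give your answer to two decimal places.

937.86

Greedy by value/weight ratio, highest first.
Order: A (245/4=61.25) > F (299/16=18.69) > D (204/17=12.00) > H (175/22=7.95) > C (52/7=7.43) > G (235/40=5.88) > B (59/27=2.19) > E (43/39=1.10)
Fill: take A (4 @ 245) → take F (16 @ 299) → take D (17 @ 204) → take H (22 @ 175) → take 2/7 of C → 14.86; 61/61 used.
Total value = 937.86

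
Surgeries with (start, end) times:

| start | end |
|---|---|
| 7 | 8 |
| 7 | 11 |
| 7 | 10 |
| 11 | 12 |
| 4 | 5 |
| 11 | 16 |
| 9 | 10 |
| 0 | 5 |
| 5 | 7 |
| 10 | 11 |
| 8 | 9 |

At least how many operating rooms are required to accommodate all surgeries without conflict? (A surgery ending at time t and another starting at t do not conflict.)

3

Count concurrent intervals with a sweep; the peak is the room count.
Events (time:±→running): 0:+→1 4:+→2 5:-→1 5:-→0 5:+→1 7:-→0 7:+→1 7:+→2 7:+→3 … peak 3.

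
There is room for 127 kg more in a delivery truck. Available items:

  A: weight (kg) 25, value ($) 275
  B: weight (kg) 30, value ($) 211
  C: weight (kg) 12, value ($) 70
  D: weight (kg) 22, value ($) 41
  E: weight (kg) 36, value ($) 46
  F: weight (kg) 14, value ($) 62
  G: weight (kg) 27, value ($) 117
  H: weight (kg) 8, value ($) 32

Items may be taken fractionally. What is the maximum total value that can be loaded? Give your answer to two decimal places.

Greedy by value/weight ratio, highest first.
Order: A (275/25=11.00) > B (211/30=7.03) > C (70/12=5.83) > F (62/14=4.43) > G (117/27=4.33) > H (32/8=4.00) > D (41/22=1.86) > E (46/36=1.28)
Fill: take A (25 @ 275) → take B (30 @ 211) → take C (12 @ 70) → take F (14 @ 62) → take G (27 @ 117) → take H (8 @ 32) → take 11/22 of D → 20.50; 127/127 used.
Total value = 787.50

787.50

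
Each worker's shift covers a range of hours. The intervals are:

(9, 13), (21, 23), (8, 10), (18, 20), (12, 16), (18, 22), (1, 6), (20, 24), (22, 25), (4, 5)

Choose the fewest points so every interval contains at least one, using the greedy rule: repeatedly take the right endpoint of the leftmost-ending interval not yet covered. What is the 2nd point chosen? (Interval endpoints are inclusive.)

10

Sort by right endpoint; whenever an interval is uncovered, place a point at its right end.
By right end: [4,5]  [1,6]  [8,10]  [9,13]  [12,16]  [18,20]  [18,22]  [21,23]  [20,24]  [22,25]
[4,5] uncovered → point at 5; [8,10] uncovered → point at 10; [12,16] uncovered → point at 16; [18,20] uncovered → point at 20; [21,23] uncovered → point at 23.
Points: 5, 10, 16, 20, 23 (5 total).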